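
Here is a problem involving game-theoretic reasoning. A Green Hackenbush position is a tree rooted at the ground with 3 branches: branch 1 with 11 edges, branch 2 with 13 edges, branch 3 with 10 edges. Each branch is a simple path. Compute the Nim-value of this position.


The tree has 3 branches from the ground vertex.
In Green Hackenbush, the Nim-value of a simple path of length k is k.
Branch 1: length 11, Nim-value = 11
Branch 2: length 13, Nim-value = 13
Branch 3: length 10, Nim-value = 10
Total Nim-value = XOR of all branch values:
0 XOR 11 = 11
11 XOR 13 = 6
6 XOR 10 = 12
Nim-value of the tree = 12

12


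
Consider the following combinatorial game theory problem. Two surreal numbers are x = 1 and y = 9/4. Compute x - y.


x = 1, y = 9/4
Converting to common denominator: 4
x = 4/4, y = 9/4
x - y = 1 - 9/4 = -5/4

-5/4


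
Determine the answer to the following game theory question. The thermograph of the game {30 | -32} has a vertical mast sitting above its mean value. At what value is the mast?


Game = {30 | -32}, a switch {a | b} with numbers a > b.
Its thermograph has left wall a - t and right wall b + t, which meet at t = (a - b)/2, where both equal (a + b)/2. So the mast (mean value) is at (a + b)/2.
Mean = (30 + (-32))/2 = -2/2 = -1

-1


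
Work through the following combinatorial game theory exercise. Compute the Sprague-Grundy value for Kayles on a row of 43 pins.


Kayles: a move removes 1 or 2 adjacent pins from a contiguous row.
Removing pins from a row of k leaves two independent rows (a, b) with a + b = k - 1 (one pin) or a + b = k - 2 (two pins); an end removal gives a = 0.
By Sprague-Grundy, G(k) = mex{ G(a) XOR G(b) } over all these splits. G(0) = 0.
G(1): splits (0,0):0^0=0 -> mex({0}) = 1
G(2): splits (0,1):0^1=1 (0,0):0^0=0 -> mex({0, 1}) = 2
G(3): splits (0,2):0^2=2 (1,1):1^1=0 (0,1):0^1=1 -> mex({0, 1, 2}) = 3
G(4): splits (0,3):0^3=3 (1,2):1^2=3 (0,2):0^2=2 (1,1):1^1=0 -> mex({0, 2, 3}) = 1
G(5): splits (0,4):0^1=1 (1,3):1^3=2 (2,2):2^2=0 (0,3):0^3=3 (1,2):1^2=3 -> mex({0, 1, 2, 3}) = 4
G(6) = mex({0, 1, 2, 4}) = 3
G(7) = mex({0, 1, 3, 4, 5}) = 2
G(8) = mex({0, 2, 3, 5, 6}) = 1
G(9) = mex({0, 1, 2, 3, 6, 7}) = 4
G(10) = mex({0, 1, 3, 4, 5, 7}) = 2
G(11) = mex({0, 1, 2, 3, 4, 5}) = 6
G(12) = mex({0, 1, 2, 3, 5, 6, 7}) = 4
G(13) = mex({0, 2, 3, 4, 6, 7}) = 1
G(14) = mex({0, 1, 4, 5, 6, 7}) = 2
G(15) = mex({0, 1, 2, 3, 4, 5, 6}) = 7
G(16) = mex({0, 2, 3, 5, 6, 7}) = 1
G(17) = mex({0, 1, 2, 3, 5, 6, 7}) = 4
G(18) = mex({0, 1, 2, 4, 5, 6}) = 3
G(19) = mex({0, 1, 3, 4, 5, 7}) = 2
G(20) = mex({0, 2, 3, 4, 5, 6, 7}) = 1
G(21) = mex({0, 1, 2, 3, 5, 6, 7}) = 4
G(22) = mex({0, 1, 2, 3, 4, 5, 7}) = 6
G(23) = mex({0, 1, 2, 3, 4, 5, 6}) = 7
G(24) = mex({0, 1, 2, 3, 5, 6, 7}) = 4
G(25) = mex({0, 2, 3, 4, 6, 7}) = 1
G(26) = mex({0, 1, 3, 4, 5, 6, 7}) = 2
G(27) = mex({0, 1, 2, 3, 4, 5, 6, 7}) = 8
G(28) = mex({0, 1, 2, 3, 4, 6, 7, 8}) = 5
G(29) = mex({0, 1, 2, 3, 5, 6, 7, 8, 9}) = 4
G(30) = mex({0, 1, 2, 3, 4, 5, 6, 9, 10}) = 7
G(31) = mex({0, 1, 3, 4, 5, 7, 10, 11}) = 2
G(32) = mex({0, 2, 3, 4, 5, 6, 7, 9, 11}) = 1
G(33) = mex({0, 1, 2, 3, 4, 5, 6, 7, 9, 12}) = 8
G(34) = mex({0, 1, 2, 3, 4, 5, 7, 8, 11, 12}) = 6
G(35) = mex({0, 1, 2, 3, 4, 5, 6, 8, 9, 10, 11}) = 7
G(36) = mex({0, 1, 2, 3, 5, 6, 7, 9, 10}) = 4
G(37) = mex({0, 2, 3, 4, 6, 7, 9, 10, 11, 12}) = 1
G(38) = mex({0, 1, 3, 4, 5, 6, 7, 9, 10, 11, 12}) = 2
G(39) = mex({0, 1, 2, 4, 5, 6, 7, 9, 10, 12, 14}) = 3
G(40) = mex({0, 2, 3, 4, 6, 7, 11, 12, 14}) = 1
G(41) = mex({0, 1, 2, 3, 5, 6, 7, 9, 10, 11, 12}) = 4
G(42) = mex({0, 1, 2, 3, 4, 5, 6, 9, 10}) = 7
G(43) = mex({0, 1, 3, 4, 5, 7, 9, 10, 12, 15}) = 2
Therefore G(43) = 2.

2


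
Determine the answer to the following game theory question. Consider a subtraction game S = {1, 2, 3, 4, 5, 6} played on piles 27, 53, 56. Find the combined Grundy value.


Subtraction set: {1, 2, 3, 4, 5, 6}
For this subtraction set, G(n) = n mod 7 (period = max + 1 = 7).
Pile 1 (size 27): G(27) = 27 mod 7 = 6
Pile 2 (size 53): G(53) = 53 mod 7 = 4
Pile 3 (size 56): G(56) = 56 mod 7 = 0
Total Grundy value = XOR of all: 6 XOR 4 XOR 0 = 2

2


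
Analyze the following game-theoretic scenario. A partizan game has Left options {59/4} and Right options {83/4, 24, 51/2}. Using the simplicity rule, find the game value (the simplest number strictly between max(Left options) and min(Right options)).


Left options: {59/4}, max = 59/4
Right options: {83/4, 24, 51/2}, min = 83/4
All options are numbers and max(Left) < min(Right), so by the simplicity theorem the value is the simplest (earliest-born) number strictly between 59/4 and 83/4.
Integers 15 through 20 all lie strictly between 59/4 and 83/4.
Among integers, the simplest (lowest birthday = smallest |n|; 0 is born on day 0, +-n on day n) is 15.
No non-integer in the interval can be simpler: if x is a non-integer in the interval, then floor(x) or ceil(x) also lies in the interval (the interval contains an integer), and both are proper prefixes of x's sign expansion, i.e. born earlier. So the game value is 15.
Game value = 15

15


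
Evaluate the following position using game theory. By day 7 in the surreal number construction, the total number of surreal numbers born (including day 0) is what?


Day 0: {|} = 0 is born. Count = 1.
Day n: the number of surreal numbers born by day n is 2^(n+1) - 1.
By day 0: 2^1 - 1 = 1
By day 1: 2^2 - 1 = 3
By day 2: 2^3 - 1 = 7
By day 3: 2^4 - 1 = 15
By day 4: 2^5 - 1 = 31
By day 5: 2^6 - 1 = 63
By day 6: 2^7 - 1 = 127
By day 7: 2^8 - 1 = 255
By day 7: 255 surreal numbers.

255


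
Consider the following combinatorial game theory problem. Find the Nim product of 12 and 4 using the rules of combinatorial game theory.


Nim multiplication is bilinear over XOR: (u XOR v) * w = (u*w) XOR (v*w).
So we split each operand into its bit components and XOR the pairwise Nim products.
12 = 4 + 8 (as XOR of powers of 2).
4 = 4 (as XOR of powers of 2).
Using the standard Nim-product table on single bits:
  2*2 = 3,   2*4 = 8,   2*8 = 12,
  4*4 = 6,   4*8 = 11,  8*8 = 13,
and  1*x = x (identity), k*l = l*k (commutative).
Pairwise Nim products:
  4 * 4 = 6
  8 * 4 = 11
XOR them: 6 XOR 11 = 13.
Result: 12 * 4 = 13 (in Nim).

13


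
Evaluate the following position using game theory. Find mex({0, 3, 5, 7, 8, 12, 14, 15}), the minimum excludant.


Set = {0, 3, 5, 7, 8, 12, 14, 15}
0 is in the set.
1 is NOT in the set. This is the mex.
mex = 1

1


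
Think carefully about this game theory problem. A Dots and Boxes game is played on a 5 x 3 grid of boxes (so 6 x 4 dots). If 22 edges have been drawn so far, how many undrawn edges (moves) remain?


Grid: 5 x 3 boxes, i.e. 6 rows and 4 columns of dots.
Horizontal edges: (rows + 1) * cols = 6 * 3 = 18
Vertical edges: rows * (cols + 1) = 5 * 4 = 20
Total edges: 18 + 20 = 38
Edges drawn: 22
Remaining: 38 - 22 = 16

16


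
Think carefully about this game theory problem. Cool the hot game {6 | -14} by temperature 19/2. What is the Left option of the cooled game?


Original game: {6 | -14} (a switch {a | b} with a > b).
Cooling by t (for t below the temperature (a - b)/2 = 10) taxes each move by t: {a | b} cooled by t is {a - t | b + t}.
Cooling amount: t = 19/2
Cooled Left option: 6 - 19/2 = -7/2
Cooled Right option: -14 + 19/2 = -9/2
Cooled game: {-7/2 | -9/2}
Left option = -7/2

-7/2


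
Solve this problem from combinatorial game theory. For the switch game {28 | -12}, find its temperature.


The game is {28 | -12}, a switch {a | b} with numbers a > b.
Cooling {a | b} by t gives {a - t | b + t}, which stops being hot when a - t = b + t, i.e. at t = (a - b)/2. So the temperature of a switch is (a - b)/2.
Temperature = (Left option - Right option) / 2
= (28 - (-12)) / 2
= 40 / 2
= 20

20


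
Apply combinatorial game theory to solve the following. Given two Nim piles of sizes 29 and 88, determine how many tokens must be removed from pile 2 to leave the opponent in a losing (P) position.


Piles: 29 and 88
Current XOR: 29 XOR 88 = 69 (non-zero, so this is an N-position).
To make the XOR zero, we need to find a move that balances the piles.
For pile 2 (size 88): target = 88 XOR 69 = 29
We reduce pile 2 from 88 to 29.
Tokens removed: 88 - 29 = 59
Verification: 29 XOR 29 = 0

59


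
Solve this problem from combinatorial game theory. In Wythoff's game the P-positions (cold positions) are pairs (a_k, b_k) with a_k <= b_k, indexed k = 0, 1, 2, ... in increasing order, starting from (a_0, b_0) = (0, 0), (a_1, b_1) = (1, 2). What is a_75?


By Wythoff's theorem, a_k = floor(k * phi) and b_k = floor(k * phi^2) = a_k + k, where phi = (1 + sqrt(5))/2 is the golden ratio.
phi = (1 + sqrt(5))/2 = 1.618034
k = 75
k * phi = 75 * 1.618034 = 121.352549
a_75 = floor(k * phi) = 121

121


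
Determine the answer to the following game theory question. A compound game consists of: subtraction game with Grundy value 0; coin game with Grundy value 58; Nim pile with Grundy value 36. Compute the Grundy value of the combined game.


By the Sprague-Grundy theorem, the Grundy value of a sum of games is the XOR of individual Grundy values.
subtraction game: Grundy value = 0. Running XOR: 0 XOR 0 = 0
coin game: Grundy value = 58. Running XOR: 0 XOR 58 = 58
Nim pile: Grundy value = 36. Running XOR: 58 XOR 36 = 30
The combined Grundy value is 30.

30


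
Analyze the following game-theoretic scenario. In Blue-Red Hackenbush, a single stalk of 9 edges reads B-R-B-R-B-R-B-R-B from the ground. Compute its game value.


Edges (from ground): B-R-B-R-B-R-B-R-B
By Berlekamp's sign-expansion rule, a Blue-Red Hackenbush stalk has the value of the surreal number whose sign sequence is the edge sequence with B -> + and R -> -.
Sign sequence: +-+-+-+-+
Trace the sign expansion in the surreal number tree, starting from 0:
Edge 1: B (sign +) -> bounds (0, +inf), value = 1
Edge 2: R (sign -) -> bounds (0, 1), value = 1/2
Edge 3: B (sign +) -> bounds (1/2, 1), value = 3/4
Edge 4: R (sign -) -> bounds (1/2, 3/4), value = 5/8
Edge 5: B (sign +) -> bounds (5/8, 3/4), value = 11/16
Edge 6: R (sign -) -> bounds (5/8, 11/16), value = 21/32
Edge 7: B (sign +) -> bounds (21/32, 11/16), value = 43/64
Edge 8: R (sign -) -> bounds (21/32, 43/64), value = 85/128
Edge 9: B (sign +) -> bounds (85/128, 43/64), value = 171/256
Game value = 171/256

171/256


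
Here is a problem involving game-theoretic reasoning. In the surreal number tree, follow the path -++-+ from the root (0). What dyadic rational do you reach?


Sign expansion: -++-+
Rule: track bounds (lo, hi), initially (-inf, +inf). On '+', the current value becomes lo and we move to the simplest number in (value, hi): value + 1 if hi = +inf, otherwise the midpoint (value + hi)/2. On '-', the current value becomes hi and we move to value - 1 if lo = -inf, otherwise the midpoint (lo + value)/2.
Start at 0.
Step 1: sign = -, move left. Bounds: (-inf, 0). Value = -1
Step 2: sign = +, move right. Bounds: (-1, 0). Value = -1/2
Step 3: sign = +, move right. Bounds: (-1/2, 0). Value = -1/4
Step 4: sign = -, move left. Bounds: (-1/2, -1/4). Value = -3/8
Step 5: sign = +, move right. Bounds: (-3/8, -1/4). Value = -5/16
The surreal number with sign expansion -++-+ is -5/16.

-5/16


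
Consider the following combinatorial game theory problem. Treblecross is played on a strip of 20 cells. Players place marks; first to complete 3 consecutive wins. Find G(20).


Treblecross: place X on empty cells; 3-in-a-row wins.
Playing within two cells of an existing X lets the opponent win at once, so sensible play treats the cells i-2..i+2 around each X as dead. The player left with no safe cell loses, so this is a normal-play take-away game on strips of safe cells.
Placing X at cell i (0-indexed) of a strip of k safe cells leaves independent strips of sizes max(0, i-2) and max(0, k-i-3). Hence G(k) = mex{ G(max(0,i-2)) XOR G(max(0,k-i-3)) : 0 <= i < k }, with G(0) = 0.
G(1): splits (0,0):0^0=0 -> mex({0}) = 1
G(2): splits (0,0):0^0=0 -> mex({0}) = 1
G(3): splits (0,0):0^0=0 -> mex({0}) = 1
G(4): splits (0,1):0^1=1 (0,0):0^0=0 -> mex({0, 1}) = 2
G(5): splits (0,2):0^1=1 (0,1):0^1=1 (0,0):0^0=0 -> mex({0, 1}) = 2
G(6) = mex({1}) = 0
G(7) = mex({0, 1, 2}) = 3
G(8) = mex({0, 1, 2}) = 3
G(9) = mex({0, 2}) = 1
G(10) = mex({0, 2, 3}) = 1
G(11) = mex({0, 3}) = 1
G(12) = mex({1, 3}) = 0
G(13) = mex({0, 1, 2, 3}) = 4
G(14) = mex({0, 1, 2}) = 3
G(15) = mex({0, 1, 2}) = 3
G(16) = mex({0, 1, 2, 4}) = 3
G(17) = mex({0, 1, 3, 4}) = 2
G(18) = mex({0, 1, 3, 4}) = 2
G(19) = mex({0, 1, 3, 5}) = 2
G(20) = mex({0, 1, 2, 3, 5}) = 4
Therefore G(20) = 4.

4


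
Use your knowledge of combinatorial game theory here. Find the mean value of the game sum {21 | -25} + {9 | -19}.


G1 = {21 | -25}, G2 = {9 | -19}
Each is a switch {a | b} with numbers a > b; its mean value is (a + b)/2, and mean value is additive over game sums: m(G1 + G2) = m(G1) + m(G2).
Mean of G1 = (21 + (-25))/2 = -4/2 = -2
Mean of G2 = (9 + (-19))/2 = -10/2 = -5
Mean of G1 + G2 = -2 + -5 = -7

-7


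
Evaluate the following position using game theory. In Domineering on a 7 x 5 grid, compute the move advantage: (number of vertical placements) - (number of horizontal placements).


Board is 7 x 5 (rows x cols).
Left (vertical) placements: (rows-1) * cols = 6 * 5 = 30
Right (horizontal) placements: rows * (cols-1) = 7 * 4 = 28
Advantage = Left - Right = 30 - 28 = 2

2


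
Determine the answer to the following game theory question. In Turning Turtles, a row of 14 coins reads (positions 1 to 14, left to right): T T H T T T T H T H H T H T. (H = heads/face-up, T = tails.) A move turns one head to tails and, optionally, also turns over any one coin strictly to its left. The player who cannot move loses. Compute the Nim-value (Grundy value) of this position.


Coins: T T H T T T T H T H H T H T
Key fact: a single head at position k behaves exactly like a Nim heap of size k (turning it to T and optionally flipping a coin at j < k corresponds to moving the heap from k to j, or to 0), and heads combine as a disjunctive sum (two heads at the same place would cancel, matching j XOR j = 0). So the Nim-value is the XOR of the 1-indexed positions of the heads.
Face-up positions (1-indexed): [3, 8, 10, 11, 13]
XOR 0 with 3: 0 XOR 3 = 3
XOR 3 with 8: 3 XOR 8 = 11
XOR 11 with 10: 11 XOR 10 = 1
XOR 1 with 11: 1 XOR 11 = 10
XOR 10 with 13: 10 XOR 13 = 7
Nim-value = 7

7


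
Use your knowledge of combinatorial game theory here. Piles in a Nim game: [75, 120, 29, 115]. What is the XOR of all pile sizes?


We need the XOR (exclusive or) of all pile sizes.
After XOR-ing pile 1 (size 75): 0 XOR 75 = 75
After XOR-ing pile 2 (size 120): 75 XOR 120 = 51
After XOR-ing pile 3 (size 29): 51 XOR 29 = 46
After XOR-ing pile 4 (size 115): 46 XOR 115 = 93
The Nim-value of this position is 93.

93


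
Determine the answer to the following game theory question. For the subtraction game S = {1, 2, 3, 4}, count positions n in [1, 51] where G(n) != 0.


Subtraction set S = {1, 2, 3, 4}, so G(n) = n mod 5.
G(n) = 0 when n is a multiple of 5.
Multiples of 5 in [1, 51]: 10
N-positions (nonzero Grundy) = 51 - 10 = 41

41


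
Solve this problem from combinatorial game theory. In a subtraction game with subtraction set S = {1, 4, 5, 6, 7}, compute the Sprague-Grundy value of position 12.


The subtraction set is S = {1, 4, 5, 6, 7}.
G(k) = mex{ G(k - s) : s in S, s <= k }. We compute iteratively: G(0) = 0.
G(1) = mex({0}) = 1
G(2) = mex({1}) = 0
G(3) = mex({0}) = 1
G(4) = mex({0, 1}) = 2
G(5) = mex({0, 1, 2}) = 3
G(6) = mex({0, 1, 3}) = 2
G(7) = mex({0, 1, 2}) = 3
G(8) = mex({0, 1, 2, 3}) = 4
G(9) = mex({0, 1, 2, 3, 4}) = 5
G(10) = mex({1, 2, 3, 5}) = 0
G(11) = mex({0, 2, 3}) = 1
G(12) = mex({1, 2, 3, 4}) = 0
Therefore G(12) = 0.

0


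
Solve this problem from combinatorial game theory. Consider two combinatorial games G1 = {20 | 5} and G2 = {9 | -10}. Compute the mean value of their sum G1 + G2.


G1 = {20 | 5}, G2 = {9 | -10}
Each is a switch {a | b} with numbers a > b; its mean value is (a + b)/2, and mean value is additive over game sums: m(G1 + G2) = m(G1) + m(G2).
Mean of G1 = (20 + (5))/2 = 25/2 = 25/2
Mean of G2 = (9 + (-10))/2 = -1/2 = -1/2
Mean of G1 + G2 = 25/2 + -1/2 = 12

12


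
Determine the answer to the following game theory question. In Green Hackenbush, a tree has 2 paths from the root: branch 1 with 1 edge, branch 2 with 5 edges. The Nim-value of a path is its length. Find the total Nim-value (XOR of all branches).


The tree has 2 branches from the ground vertex.
In Green Hackenbush, the Nim-value of a simple path of length k is k.
Branch 1: length 1, Nim-value = 1
Branch 2: length 5, Nim-value = 5
Total Nim-value = XOR of all branch values:
0 XOR 1 = 1
1 XOR 5 = 4
Nim-value of the tree = 4

4


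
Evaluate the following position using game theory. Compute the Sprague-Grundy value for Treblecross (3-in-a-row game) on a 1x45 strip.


Treblecross: place X on empty cells; 3-in-a-row wins.
Playing within two cells of an existing X lets the opponent win at once, so sensible play treats the cells i-2..i+2 around each X as dead. The player left with no safe cell loses, so this is a normal-play take-away game on strips of safe cells.
Placing X at cell i (0-indexed) of a strip of k safe cells leaves independent strips of sizes max(0, i-2) and max(0, k-i-3). Hence G(k) = mex{ G(max(0,i-2)) XOR G(max(0,k-i-3)) : 0 <= i < k }, with G(0) = 0.
G(1): splits (0,0):0^0=0 -> mex({0}) = 1
G(2): splits (0,0):0^0=0 -> mex({0}) = 1
G(3): splits (0,0):0^0=0 -> mex({0}) = 1
G(4): splits (0,1):0^1=1 (0,0):0^0=0 -> mex({0, 1}) = 2
G(5): splits (0,2):0^1=1 (0,1):0^1=1 (0,0):0^0=0 -> mex({0, 1}) = 2
G(6) = mex({1}) = 0
G(7) = mex({0, 1, 2}) = 3
G(8) = mex({0, 1, 2}) = 3
G(9) = mex({0, 2}) = 1
G(10) = mex({0, 2, 3}) = 1
G(11) = mex({0, 3}) = 1
G(12) = mex({1, 3}) = 0
G(13) = mex({0, 1, 2, 3}) = 4
G(14) = mex({0, 1, 2}) = 3
G(15) = mex({0, 1, 2}) = 3
G(16) = mex({0, 1, 2, 4}) = 3
G(17) = mex({0, 1, 3, 4}) = 2
G(18) = mex({0, 1, 3, 4}) = 2
G(19) = mex({0, 1, 3, 5}) = 2
G(20) = mex({0, 1, 2, 3, 5}) = 4
G(21) = mex({0, 1, 2, 3, 5}) = 4
G(22) = mex({1, 2, 6}) = 0
G(23) = mex({0, 1, 2, 3, 4, 6}) = 5
G(24) = mex({0, 1, 2, 3, 4}) = 5
G(25) = mex({0, 1, 3, 4, 7}) = 2
G(26) = mex({0, 1, 3, 4, 5, 7}) = 2
G(27) = mex({0, 1, 3, 5}) = 2
G(28) = mex({0, 1, 2, 5}) = 3
G(29) = mex({0, 1, 2, 4, 5, 6}) = 3
G(30) = mex({1, 2, 4, 6}) = 0
G(31) = mex({0, 1, 2, 3, 4, 6}) = 5
G(32) = mex({1, 2, 3, 4, 7}) = 0
G(33) = mex({0, 3, 7}) = 1
G(34) = mex({0, 2, 3, 5, 7}) = 1
G(35) = mex({0, 2, 3, 5, 6}) = 1
G(36) = mex({0, 1, 2, 5, 6}) = 3
G(37) = mex({0, 1, 2, 4, 5, 6}) = 3
G(38) = mex({0, 1, 2, 4}) = 3
G(39) = mex({0, 1, 2, 3, 4, 7}) = 5
G(40) = mex({0, 1, 2, 3, 4, 5, 7}) = 6
G(41) = mex({0, 1, 2, 3, 5, 7}) = 4
G(42) = mex({0, 1, 2, 3, 5, 6, 7}) = 4
G(43) = mex({0, 2, 3, 5, 6}) = 1
G(44) = mex({1, 2, 3, 4, 5, 6}) = 0
G(45) = mex({0, 1, 2, 3, 4, 6, 7}) = 5
Therefore G(45) = 5.

5


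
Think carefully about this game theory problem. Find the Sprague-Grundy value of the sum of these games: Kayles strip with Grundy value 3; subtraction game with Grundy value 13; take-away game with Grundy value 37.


By the Sprague-Grundy theorem, the Grundy value of a sum of games is the XOR of individual Grundy values.
Kayles strip: Grundy value = 3. Running XOR: 0 XOR 3 = 3
subtraction game: Grundy value = 13. Running XOR: 3 XOR 13 = 14
take-away game: Grundy value = 37. Running XOR: 14 XOR 37 = 43
The combined Grundy value is 43.

43


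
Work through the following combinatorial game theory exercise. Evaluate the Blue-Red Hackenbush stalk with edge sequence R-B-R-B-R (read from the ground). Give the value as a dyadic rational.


Edges (from ground): R-B-R-B-R
By Berlekamp's sign-expansion rule, a Blue-Red Hackenbush stalk has the value of the surreal number whose sign sequence is the edge sequence with B -> + and R -> -.
Sign sequence: -+-+-
Trace the sign expansion in the surreal number tree, starting from 0:
Edge 1: R (sign -) -> bounds (-inf, 0), value = -1
Edge 2: B (sign +) -> bounds (-1, 0), value = -1/2
Edge 3: R (sign -) -> bounds (-1, -1/2), value = -3/4
Edge 4: B (sign +) -> bounds (-3/4, -1/2), value = -5/8
Edge 5: R (sign -) -> bounds (-3/4, -5/8), value = -11/16
Game value = -11/16

-11/16


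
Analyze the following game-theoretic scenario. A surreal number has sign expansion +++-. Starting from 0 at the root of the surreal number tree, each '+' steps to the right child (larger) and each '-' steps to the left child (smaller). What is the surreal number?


Sign expansion: +++-
Rule: track bounds (lo, hi), initially (-inf, +inf). On '+', the current value becomes lo and we move to the simplest number in (value, hi): value + 1 if hi = +inf, otherwise the midpoint (value + hi)/2. On '-', the current value becomes hi and we move to value - 1 if lo = -inf, otherwise the midpoint (lo + value)/2.
Start at 0.
Step 1: sign = +, move right. Bounds: (0, +inf). Value = 1
Step 2: sign = +, move right. Bounds: (1, +inf). Value = 2
Step 3: sign = +, move right. Bounds: (2, +inf). Value = 3
Step 4: sign = -, move left. Bounds: (2, 3). Value = 5/2
The surreal number with sign expansion +++- is 5/2.

5/2


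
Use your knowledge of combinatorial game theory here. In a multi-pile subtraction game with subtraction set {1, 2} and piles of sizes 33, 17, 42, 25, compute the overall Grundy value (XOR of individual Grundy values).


Subtraction set: {1, 2}
For this subtraction set, G(n) = n mod 3 (period = max + 1 = 3).
Pile 1 (size 33): G(33) = 33 mod 3 = 0
Pile 2 (size 17): G(17) = 17 mod 3 = 2
Pile 3 (size 42): G(42) = 42 mod 3 = 0
Pile 4 (size 25): G(25) = 25 mod 3 = 1
Total Grundy value = XOR of all: 0 XOR 2 XOR 0 XOR 1 = 3

3


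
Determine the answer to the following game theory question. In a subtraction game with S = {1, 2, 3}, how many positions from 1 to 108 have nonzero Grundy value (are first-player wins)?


Subtraction set S = {1, 2, 3}, so G(n) = n mod 4.
G(n) = 0 when n is a multiple of 4.
Multiples of 4 in [1, 108]: 27
N-positions (nonzero Grundy) = 108 - 27 = 81

81


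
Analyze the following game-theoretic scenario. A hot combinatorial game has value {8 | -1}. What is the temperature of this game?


The game is {8 | -1}, a switch {a | b} with numbers a > b.
Cooling {a | b} by t gives {a - t | b + t}, which stops being hot when a - t = b + t, i.e. at t = (a - b)/2. So the temperature of a switch is (a - b)/2.
Temperature = (Left option - Right option) / 2
= (8 - (-1)) / 2
= 9 / 2
= 9/2

9/2


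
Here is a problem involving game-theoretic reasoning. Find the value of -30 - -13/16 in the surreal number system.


x = -30, y = -13/16
Converting to common denominator: 16
x = -480/16, y = -13/16
x - y = -30 - -13/16 = -467/16

-467/16


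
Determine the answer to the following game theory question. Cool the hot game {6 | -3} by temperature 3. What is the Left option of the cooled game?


Original game: {6 | -3} (a switch {a | b} with a > b).
Cooling by t (for t below the temperature (a - b)/2 = 9/2) taxes each move by t: {a | b} cooled by t is {a - t | b + t}.
Cooling amount: t = 3
Cooled Left option: 6 - 3 = 3
Cooled Right option: -3 + 3 = 0
Cooled game: {3 | 0}
Left option = 3

3


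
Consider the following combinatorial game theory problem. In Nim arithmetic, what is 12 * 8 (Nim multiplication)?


Nim multiplication is bilinear over XOR: (u XOR v) * w = (u*w) XOR (v*w).
So we split each operand into its bit components and XOR the pairwise Nim products.
12 = 4 + 8 (as XOR of powers of 2).
8 = 8 (as XOR of powers of 2).
Using the standard Nim-product table on single bits:
  2*2 = 3,   2*4 = 8,   2*8 = 12,
  4*4 = 6,   4*8 = 11,  8*8 = 13,
and  1*x = x (identity), k*l = l*k (commutative).
Pairwise Nim products:
  4 * 8 = 11
  8 * 8 = 13
XOR them: 11 XOR 13 = 6.
Result: 12 * 8 = 6 (in Nim).

6


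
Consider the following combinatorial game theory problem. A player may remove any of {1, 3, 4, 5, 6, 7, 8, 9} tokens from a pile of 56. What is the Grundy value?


The subtraction set is S = {1, 3, 4, 5, 6, 7, 8, 9}.
G(k) = mex{ G(k - s) : s in S, s <= k }. We compute iteratively: G(0) = 0.
G(1) = mex({0}) = 1
G(2) = mex({1}) = 0
G(3) = mex({0}) = 1
G(4) = mex({0, 1}) = 2
G(5) = mex({0, 1, 2}) = 3
G(6) = mex({0, 1, 3}) = 2
G(7) = mex({0, 1, 2}) = 3
G(8) = mex({0, 1, 2, 3}) = 4
G(9) = mex({0, 1, 2, 3, 4}) = 5
G(10) = mex({0, 1, 2, 3, 5}) = 4
G(11) = mex({0, 1, 2, 3, 4}) = 5
G(12) = mex({1, 2, 3, 4, 5}) = 0
G(13) = mex({0, 2, 3, 4, 5}) = 1
G(14) = mex({1, 2, 3, 4, 5}) = 0
G(15) = mex({0, 2, 3, 4, 5}) = 1
G(16) = mex({0, 1, 3, 4, 5}) = 2
G(17) = mex({0, 1, 2, 4, 5}) = 3
G(18) = mex({0, 1, 3, 4, 5}) = 2
G(19) = mex({0, 1, 2, 4, 5}) = 3
G(20) = mex({0, 1, 2, 3, 5}) = 4
Observe that G(12)..G(20) = 0, 1, 0, 1, 2, 3, 2, 3, 4 repeats G(0)..G(8) = 0, 1, 0, 1, 2, 3, 2, 3, 4.
For k >= max(S) = 9, G(k) is determined by the previous 9 values G(k-9)..G(k-1); a window of 9 consecutive values has recurred shifted by 12, so by induction G(k + 12) = G(k) for all k >= 0: the sequence is periodic from the start with period 12.
One period: G(0..11) = 0, 1, 0, 1, 2, 3, 2, 3, 4, 5, 4, 5.
56 mod 12 = 8, so G(56) = G(8) = 4.

4


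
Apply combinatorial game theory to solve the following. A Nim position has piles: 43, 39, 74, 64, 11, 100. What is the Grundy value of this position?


We need the XOR (exclusive or) of all pile sizes.
After XOR-ing pile 1 (size 43): 0 XOR 43 = 43
After XOR-ing pile 2 (size 39): 43 XOR 39 = 12
After XOR-ing pile 3 (size 74): 12 XOR 74 = 70
After XOR-ing pile 4 (size 64): 70 XOR 64 = 6
After XOR-ing pile 5 (size 11): 6 XOR 11 = 13
After XOR-ing pile 6 (size 100): 13 XOR 100 = 105
The Nim-value of this position is 105.

105


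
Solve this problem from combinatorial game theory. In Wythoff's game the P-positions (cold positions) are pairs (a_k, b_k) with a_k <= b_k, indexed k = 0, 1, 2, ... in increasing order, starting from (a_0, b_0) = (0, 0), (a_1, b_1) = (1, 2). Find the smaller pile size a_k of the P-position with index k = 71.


By Wythoff's theorem, a_k = floor(k * phi) and b_k = floor(k * phi^2) = a_k + k, where phi = (1 + sqrt(5))/2 is the golden ratio.
phi = (1 + sqrt(5))/2 = 1.618034
k = 71
k * phi = 71 * 1.618034 = 114.880413
a_71 = floor(k * phi) = 114

114


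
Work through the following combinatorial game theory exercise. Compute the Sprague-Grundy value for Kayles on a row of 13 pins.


Kayles: a move removes 1 or 2 adjacent pins from a contiguous row.
Removing pins from a row of k leaves two independent rows (a, b) with a + b = k - 1 (one pin) or a + b = k - 2 (two pins); an end removal gives a = 0.
By Sprague-Grundy, G(k) = mex{ G(a) XOR G(b) } over all these splits. G(0) = 0.
G(1): splits (0,0):0^0=0 -> mex({0}) = 1
G(2): splits (0,1):0^1=1 (0,0):0^0=0 -> mex({0, 1}) = 2
G(3): splits (0,2):0^2=2 (1,1):1^1=0 (0,1):0^1=1 -> mex({0, 1, 2}) = 3
G(4): splits (0,3):0^3=3 (1,2):1^2=3 (0,2):0^2=2 (1,1):1^1=0 -> mex({0, 2, 3}) = 1
G(5): splits (0,4):0^1=1 (1,3):1^3=2 (2,2):2^2=0 (0,3):0^3=3 (1,2):1^2=3 -> mex({0, 1, 2, 3}) = 4
G(6) = mex({0, 1, 2, 4}) = 3
G(7) = mex({0, 1, 3, 4, 5}) = 2
G(8) = mex({0, 2, 3, 5, 6}) = 1
G(9) = mex({0, 1, 2, 3, 6, 7}) = 4
G(10) = mex({0, 1, 3, 4, 5, 7}) = 2
G(11) = mex({0, 1, 2, 3, 4, 5}) = 6
G(12) = mex({0, 1, 2, 3, 5, 6, 7}) = 4
G(13) = mex({0, 2, 3, 4, 6, 7}) = 1
Therefore G(13) = 1.

1


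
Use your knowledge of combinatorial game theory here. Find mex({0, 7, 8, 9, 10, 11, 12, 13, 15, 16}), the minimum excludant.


Set = {0, 7, 8, 9, 10, 11, 12, 13, 15, 16}
0 is in the set.
1 is NOT in the set. This is the mex.
mex = 1

1


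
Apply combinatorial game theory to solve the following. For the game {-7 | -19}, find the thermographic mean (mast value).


Game = {-7 | -19}, a switch {a | b} with numbers a > b.
Its thermograph has left wall a - t and right wall b + t, which meet at t = (a - b)/2, where both equal (a + b)/2. So the mast (mean value) is at (a + b)/2.
Mean = (-7 + (-19))/2 = -26/2 = -13

-13


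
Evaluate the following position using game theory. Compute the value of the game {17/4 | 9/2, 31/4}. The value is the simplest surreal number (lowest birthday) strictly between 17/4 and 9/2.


Left options: {17/4}, max = 17/4
Right options: {9/2, 31/4}, min = 9/2
All options are numbers and max(Left) < min(Right), so by the simplicity theorem the value is the simplest (earliest-born) number strictly between 17/4 and 9/2.
No integer lies strictly between 17/4 and 9/2, so the value is the dyadic rational m/2^k in the interval with the smallest k (then m odd); search k = 1, 2, ...:
Denominator 2: no odd multiple of 1/2 lies strictly between 17/4 and 9/2.
Denominator 4: no odd multiple of 1/4 lies strictly between 17/4 and 9/2.
Denominator 8: 35/8 lies strictly between 17/4 and 9/2 -- found.
The simplest number in the interval is 35/8.
Game value = 35/8

35/8


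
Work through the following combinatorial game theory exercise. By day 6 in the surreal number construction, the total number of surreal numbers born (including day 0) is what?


Day 0: {|} = 0 is born. Count = 1.
Day n: the number of surreal numbers born by day n is 2^(n+1) - 1.
By day 0: 2^1 - 1 = 1
By day 1: 2^2 - 1 = 3
By day 2: 2^3 - 1 = 7
By day 3: 2^4 - 1 = 15
By day 4: 2^5 - 1 = 31
By day 5: 2^6 - 1 = 63
By day 6: 2^7 - 1 = 127
By day 6: 127 surreal numbers.

127


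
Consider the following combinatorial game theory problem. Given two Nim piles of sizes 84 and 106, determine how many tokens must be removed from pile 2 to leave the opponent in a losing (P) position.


Piles: 84 and 106
Current XOR: 84 XOR 106 = 62 (non-zero, so this is an N-position).
To make the XOR zero, we need to find a move that balances the piles.
For pile 2 (size 106): target = 106 XOR 62 = 84
We reduce pile 2 from 106 to 84.
Tokens removed: 106 - 84 = 22
Verification: 84 XOR 84 = 0

22


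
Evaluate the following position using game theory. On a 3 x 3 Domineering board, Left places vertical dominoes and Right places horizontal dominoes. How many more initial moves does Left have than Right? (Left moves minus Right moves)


Board is 3 x 3 (rows x cols).
Left (vertical) placements: (rows-1) * cols = 2 * 3 = 6
Right (horizontal) placements: rows * (cols-1) = 3 * 2 = 6
Advantage = Left - Right = 6 - 6 = 0

0


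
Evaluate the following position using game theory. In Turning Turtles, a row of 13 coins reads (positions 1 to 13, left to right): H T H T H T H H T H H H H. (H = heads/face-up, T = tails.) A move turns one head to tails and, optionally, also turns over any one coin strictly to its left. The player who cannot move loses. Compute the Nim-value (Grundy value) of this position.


Coins: H T H T H T H H T H H H H
Key fact: a single head at position k behaves exactly like a Nim heap of size k (turning it to T and optionally flipping a coin at j < k corresponds to moving the heap from k to j, or to 0), and heads combine as a disjunctive sum (two heads at the same place would cancel, matching j XOR j = 0). So the Nim-value is the XOR of the 1-indexed positions of the heads.
Face-up positions (1-indexed): [1, 3, 5, 7, 8, 10, 11, 12, 13]
XOR 0 with 1: 0 XOR 1 = 1
XOR 1 with 3: 1 XOR 3 = 2
XOR 2 with 5: 2 XOR 5 = 7
XOR 7 with 7: 7 XOR 7 = 0
XOR 0 with 8: 0 XOR 8 = 8
XOR 8 with 10: 8 XOR 10 = 2
XOR 2 with 11: 2 XOR 11 = 9
XOR 9 with 12: 9 XOR 12 = 5
XOR 5 with 13: 5 XOR 13 = 8
Nim-value = 8

8


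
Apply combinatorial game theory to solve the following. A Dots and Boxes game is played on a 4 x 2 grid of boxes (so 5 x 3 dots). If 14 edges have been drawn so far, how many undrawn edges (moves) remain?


Grid: 4 x 2 boxes, i.e. 5 rows and 3 columns of dots.
Horizontal edges: (rows + 1) * cols = 5 * 2 = 10
Vertical edges: rows * (cols + 1) = 4 * 3 = 12
Total edges: 10 + 12 = 22
Edges drawn: 14
Remaining: 22 - 14 = 8

8


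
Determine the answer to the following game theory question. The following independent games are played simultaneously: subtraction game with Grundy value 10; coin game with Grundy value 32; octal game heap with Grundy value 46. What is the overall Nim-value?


By the Sprague-Grundy theorem, the Grundy value of a sum of games is the XOR of individual Grundy values.
subtraction game: Grundy value = 10. Running XOR: 0 XOR 10 = 10
coin game: Grundy value = 32. Running XOR: 10 XOR 32 = 42
octal game heap: Grundy value = 46. Running XOR: 42 XOR 46 = 4
The combined Grundy value is 4.

4


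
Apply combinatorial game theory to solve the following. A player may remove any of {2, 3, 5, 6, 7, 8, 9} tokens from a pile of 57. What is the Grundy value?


The subtraction set is S = {2, 3, 5, 6, 7, 8, 9}.
G(k) = mex{ G(k - s) : s in S, s <= k }. We compute iteratively: G(0) = 0.
G(1) = mex({}) = 0
G(2) = mex({0}) = 1
G(3) = mex({0}) = 1
G(4) = mex({0, 1}) = 2
G(5) = mex({0, 1}) = 2
G(6) = mex({0, 1, 2}) = 3
G(7) = mex({0, 1, 2}) = 3
G(8) = mex({0, 1, 2, 3}) = 4
G(9) = mex({0, 1, 2, 3}) = 4
G(10) = mex({0, 1, 2, 3, 4}) = 5
G(11) = mex({1, 2, 3, 4}) = 0
G(12) = mex({1, 2, 3, 4, 5}) = 0
G(13) = mex({0, 2, 3, 4, 5}) = 1
G(14) = mex({0, 2, 3, 4}) = 1
G(15) = mex({0, 1, 3, 4, 5}) = 2
G(16) = mex({0, 1, 3, 4, 5}) = 2
G(17) = mex({0, 1, 2, 4, 5}) = 3
G(18) = mex({0, 1, 2, 4, 5}) = 3
G(19) = mex({0, 1, 2, 3, 5}) = 4
Observe that G(11)..G(19) = 0, 0, 1, 1, 2, 2, 3, 3, 4 repeats G(0)..G(8) = 0, 0, 1, 1, 2, 2, 3, 3, 4.
For k >= max(S) = 9, G(k) is determined by the previous 9 values G(k-9)..G(k-1); a window of 9 consecutive values has recurred shifted by 11, so by induction G(k + 11) = G(k) for all k >= 0: the sequence is periodic from the start with period 11.
One period: G(0..10) = 0, 0, 1, 1, 2, 2, 3, 3, 4, 4, 5.
57 mod 11 = 2, so G(57) = G(2) = 1.

1


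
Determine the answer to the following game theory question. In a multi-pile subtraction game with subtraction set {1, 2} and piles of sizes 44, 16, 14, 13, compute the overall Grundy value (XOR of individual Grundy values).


Subtraction set: {1, 2}
For this subtraction set, G(n) = n mod 3 (period = max + 1 = 3).
Pile 1 (size 44): G(44) = 44 mod 3 = 2
Pile 2 (size 16): G(16) = 16 mod 3 = 1
Pile 3 (size 14): G(14) = 14 mod 3 = 2
Pile 4 (size 13): G(13) = 13 mod 3 = 1
Total Grundy value = XOR of all: 2 XOR 1 XOR 2 XOR 1 = 0

0


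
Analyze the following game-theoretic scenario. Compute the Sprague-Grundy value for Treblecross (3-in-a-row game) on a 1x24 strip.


Treblecross: place X on empty cells; 3-in-a-row wins.
Playing within two cells of an existing X lets the opponent win at once, so sensible play treats the cells i-2..i+2 around each X as dead. The player left with no safe cell loses, so this is a normal-play take-away game on strips of safe cells.
Placing X at cell i (0-indexed) of a strip of k safe cells leaves independent strips of sizes max(0, i-2) and max(0, k-i-3). Hence G(k) = mex{ G(max(0,i-2)) XOR G(max(0,k-i-3)) : 0 <= i < k }, with G(0) = 0.
G(1): splits (0,0):0^0=0 -> mex({0}) = 1
G(2): splits (0,0):0^0=0 -> mex({0}) = 1
G(3): splits (0,0):0^0=0 -> mex({0}) = 1
G(4): splits (0,1):0^1=1 (0,0):0^0=0 -> mex({0, 1}) = 2
G(5): splits (0,2):0^1=1 (0,1):0^1=1 (0,0):0^0=0 -> mex({0, 1}) = 2
G(6) = mex({1}) = 0
G(7) = mex({0, 1, 2}) = 3
G(8) = mex({0, 1, 2}) = 3
G(9) = mex({0, 2}) = 1
G(10) = mex({0, 2, 3}) = 1
G(11) = mex({0, 3}) = 1
G(12) = mex({1, 3}) = 0
G(13) = mex({0, 1, 2, 3}) = 4
G(14) = mex({0, 1, 2}) = 3
G(15) = mex({0, 1, 2}) = 3
G(16) = mex({0, 1, 2, 4}) = 3
G(17) = mex({0, 1, 3, 4}) = 2
G(18) = mex({0, 1, 3, 4}) = 2
G(19) = mex({0, 1, 3, 5}) = 2
G(20) = mex({0, 1, 2, 3, 5}) = 4
G(21) = mex({0, 1, 2, 3, 5}) = 4
G(22) = mex({1, 2, 6}) = 0
G(23) = mex({0, 1, 2, 3, 4, 6}) = 5
G(24) = mex({0, 1, 2, 3, 4}) = 5
Therefore G(24) = 5.

5


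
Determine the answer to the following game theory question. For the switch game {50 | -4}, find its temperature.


The game is {50 | -4}, a switch {a | b} with numbers a > b.
Cooling {a | b} by t gives {a - t | b + t}, which stops being hot when a - t = b + t, i.e. at t = (a - b)/2. So the temperature of a switch is (a - b)/2.
Temperature = (Left option - Right option) / 2
= (50 - (-4)) / 2
= 54 / 2
= 27

27


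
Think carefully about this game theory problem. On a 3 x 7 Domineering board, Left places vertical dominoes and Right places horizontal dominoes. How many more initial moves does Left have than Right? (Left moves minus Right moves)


Board is 3 x 7 (rows x cols).
Left (vertical) placements: (rows-1) * cols = 2 * 7 = 14
Right (horizontal) placements: rows * (cols-1) = 3 * 6 = 18
Advantage = Left - Right = 14 - 18 = -4

-4


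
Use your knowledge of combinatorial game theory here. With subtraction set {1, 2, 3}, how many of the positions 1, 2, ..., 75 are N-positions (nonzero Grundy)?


Subtraction set S = {1, 2, 3}, so G(n) = n mod 4.
G(n) = 0 when n is a multiple of 4.
Multiples of 4 in [1, 75]: 18
N-positions (nonzero Grundy) = 75 - 18 = 57

57


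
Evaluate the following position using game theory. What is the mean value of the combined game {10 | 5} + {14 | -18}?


G1 = {10 | 5}, G2 = {14 | -18}
Each is a switch {a | b} with numbers a > b; its mean value is (a + b)/2, and mean value is additive over game sums: m(G1 + G2) = m(G1) + m(G2).
Mean of G1 = (10 + (5))/2 = 15/2 = 15/2
Mean of G2 = (14 + (-18))/2 = -4/2 = -2
Mean of G1 + G2 = 15/2 + -2 = 11/2

11/2


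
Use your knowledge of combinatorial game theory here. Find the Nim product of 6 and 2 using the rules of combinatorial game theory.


Nim multiplication is bilinear over XOR: (u XOR v) * w = (u*w) XOR (v*w).
So we split each operand into its bit components and XOR the pairwise Nim products.
6 = 2 + 4 (as XOR of powers of 2).
2 = 2 (as XOR of powers of 2).
Using the standard Nim-product table on single bits:
  2*2 = 3,   2*4 = 8,   2*8 = 12,
  4*4 = 6,   4*8 = 11,  8*8 = 13,
and  1*x = x (identity), k*l = l*k (commutative).
Pairwise Nim products:
  2 * 2 = 3
  4 * 2 = 8
XOR them: 3 XOR 8 = 11.
Result: 6 * 2 = 11 (in Nim).

11


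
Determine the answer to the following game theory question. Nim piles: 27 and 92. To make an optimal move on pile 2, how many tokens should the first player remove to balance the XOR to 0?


Piles: 27 and 92
Current XOR: 27 XOR 92 = 71 (non-zero, so this is an N-position).
To make the XOR zero, we need to find a move that balances the piles.
For pile 2 (size 92): target = 92 XOR 71 = 27
We reduce pile 2 from 92 to 27.
Tokens removed: 92 - 27 = 65
Verification: 27 XOR 27 = 0

65


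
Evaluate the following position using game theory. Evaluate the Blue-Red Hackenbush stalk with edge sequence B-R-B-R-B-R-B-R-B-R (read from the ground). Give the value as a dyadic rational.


Edges (from ground): B-R-B-R-B-R-B-R-B-R
By Berlekamp's sign-expansion rule, a Blue-Red Hackenbush stalk has the value of the surreal number whose sign sequence is the edge sequence with B -> + and R -> -.
Sign sequence: +-+-+-+-+-
Trace the sign expansion in the surreal number tree, starting from 0:
Edge 1: B (sign +) -> bounds (0, +inf), value = 1
Edge 2: R (sign -) -> bounds (0, 1), value = 1/2
Edge 3: B (sign +) -> bounds (1/2, 1), value = 3/4
Edge 4: R (sign -) -> bounds (1/2, 3/4), value = 5/8
Edge 5: B (sign +) -> bounds (5/8, 3/4), value = 11/16
Edge 6: R (sign -) -> bounds (5/8, 11/16), value = 21/32
Edge 7: B (sign +) -> bounds (21/32, 11/16), value = 43/64
Edge 8: R (sign -) -> bounds (21/32, 43/64), value = 85/128
Edge 9: B (sign +) -> bounds (85/128, 43/64), value = 171/256
Edge 10: R (sign -) -> bounds (85/128, 171/256), value = 341/512
Game value = 341/512

341/512


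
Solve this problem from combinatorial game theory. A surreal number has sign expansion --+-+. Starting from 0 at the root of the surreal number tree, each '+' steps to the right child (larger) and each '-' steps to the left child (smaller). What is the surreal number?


Sign expansion: --+-+
Rule: track bounds (lo, hi), initially (-inf, +inf). On '+', the current value becomes lo and we move to the simplest number in (value, hi): value + 1 if hi = +inf, otherwise the midpoint (value + hi)/2. On '-', the current value becomes hi and we move to value - 1 if lo = -inf, otherwise the midpoint (lo + value)/2.
Start at 0.
Step 1: sign = -, move left. Bounds: (-inf, 0). Value = -1
Step 2: sign = -, move left. Bounds: (-inf, -1). Value = -2
Step 3: sign = +, move right. Bounds: (-2, -1). Value = -3/2
Step 4: sign = -, move left. Bounds: (-2, -3/2). Value = -7/4
Step 5: sign = +, move right. Bounds: (-7/4, -3/2). Value = -13/8
The surreal number with sign expansion --+-+ is -13/8.

-13/8
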